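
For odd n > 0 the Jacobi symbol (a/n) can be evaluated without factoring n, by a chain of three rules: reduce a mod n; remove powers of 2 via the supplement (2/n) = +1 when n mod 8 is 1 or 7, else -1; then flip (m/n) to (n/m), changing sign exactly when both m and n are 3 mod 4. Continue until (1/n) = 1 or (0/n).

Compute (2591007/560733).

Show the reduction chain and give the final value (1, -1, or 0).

(2591007/560733): 2591007 mod 560733 = 348075, so (2591007/560733) = (348075/560733)
flip (348075/560733) -> (560733/348075): both odd, 348075 mod 4 = 3, 560733 mod 4 = 1, so the flip contributes +1; sign now +1
(560733/348075): 560733 mod 348075 = 212658, so (560733/348075) = (212658/348075)
factor out 2^1: 212658 = 2^1·106329; with 348075 mod 8 = 3, (2/348075) = -1; sign now -1; continue with (106329/348075)
flip (106329/348075) -> (348075/106329): both odd, 106329 mod 4 = 1, 348075 mod 4 = 3, so the flip contributes +1; sign now -1
(348075/106329): 348075 mod 106329 = 29088, so (348075/106329) = (29088/106329)
factor out 2^5: 29088 = 2^5·909; with 106329 mod 8 = 1, (2/106329) = +1; sign now -1; continue with (909/106329)
flip (909/106329) -> (106329/909): both odd, 909 mod 4 = 1, 106329 mod 4 = 1, so the flip contributes +1; sign now -1
(106329/909): 106329 mod 909 = 885, so (106329/909) = (885/909)
flip (885/909) -> (909/885): both odd, 885 mod 4 = 1, 909 mod 4 = 1, so the flip contributes +1; sign now -1
(909/885): 909 mod 885 = 24, so (909/885) = (24/885)
factor out 2^3: 24 = 2^3·3; with 885 mod 8 = 5, (2/885) = -1; sign now +1; continue with (3/885)
flip (3/885) -> (885/3): both odd, 3 mod 4 = 3, 885 mod 4 = 1, so the flip contributes +1; sign now +1
(885/3): 885 mod 3 = 0, so (885/3) = (0/3)
reached (0/3); gcd(a, n) > 1, so (0/3) = 0 and the symbol is 0

0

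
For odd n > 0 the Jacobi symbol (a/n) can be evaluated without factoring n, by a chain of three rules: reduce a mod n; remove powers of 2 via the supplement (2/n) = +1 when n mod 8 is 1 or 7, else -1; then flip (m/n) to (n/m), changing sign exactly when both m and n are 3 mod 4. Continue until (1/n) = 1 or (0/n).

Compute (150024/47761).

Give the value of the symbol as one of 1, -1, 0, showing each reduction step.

(150024/47761): 150024 mod 47761 = 6741, so (150024/47761) = (6741/47761)
flip (6741/47761) -> (47761/6741): both odd, 6741 mod 4 = 1, 47761 mod 4 = 1, so the flip contributes +1; sign now +1
(47761/6741): 47761 mod 6741 = 574, so (47761/6741) = (574/6741)
factor out 2^1: 574 = 2^1·287; with 6741 mod 8 = 5, (2/6741) = -1; sign now -1; continue with (287/6741)
flip (287/6741) -> (6741/287): both odd, 287 mod 4 = 3, 6741 mod 4 = 1, so the flip contributes +1; sign now -1
(6741/287): 6741 mod 287 = 140, so (6741/287) = (140/287)
factor out 2^2: 140 = 2^2·35; with 287 mod 8 = 7, (2/287) = +1; sign now -1; continue with (35/287)
flip (35/287) -> (287/35): both odd, 35 mod 4 = 3, 287 mod 4 = 3, so the flip contributes -1; sign now +1
(287/35): 287 mod 35 = 7, so (287/35) = (7/35)
flip (7/35) -> (35/7): both odd, 7 mod 4 = 3, 35 mod 4 = 3, so the flip contributes -1; sign now -1
(35/7): 35 mod 7 = 0, so (35/7) = (0/7)
reached (0/7); gcd(a, n) > 1, so (0/7) = 0 and the symbol is 0

0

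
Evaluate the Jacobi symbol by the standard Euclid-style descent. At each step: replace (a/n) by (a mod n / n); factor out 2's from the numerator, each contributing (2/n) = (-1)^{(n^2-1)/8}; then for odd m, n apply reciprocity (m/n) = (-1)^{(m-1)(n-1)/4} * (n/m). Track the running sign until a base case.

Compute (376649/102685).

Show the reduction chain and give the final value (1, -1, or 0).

(376649/102685): 376649 mod 102685 = 68594, so (376649/102685) = (68594/102685)
factor out 2^1: 68594 = 2^1·34297; with 102685 mod 8 = 5, (2/102685) = -1; sign now -1; continue with (34297/102685)
flip (34297/102685) -> (102685/34297): both odd, 34297 mod 4 = 1, 102685 mod 4 = 1, so the flip contributes +1; sign now -1
(102685/34297): 102685 mod 34297 = 34091, so (102685/34297) = (34091/34297)
flip (34091/34297) -> (34297/34091): both odd, 34091 mod 4 = 3, 34297 mod 4 = 1, so the flip contributes +1; sign now -1
(34297/34091): 34297 mod 34091 = 206, so (34297/34091) = (206/34091)
factor out 2^1: 206 = 2^1·103; with 34091 mod 8 = 3, (2/34091) = -1; sign now +1; continue with (103/34091)
flip (103/34091) -> (34091/103): both odd, 103 mod 4 = 3, 34091 mod 4 = 3, so the flip contributes -1; sign now -1
(34091/103): 34091 mod 103 = 101, so (34091/103) = (101/103)
flip (101/103) -> (103/101): both odd, 101 mod 4 = 1, 103 mod 4 = 3, so the flip contributes +1; sign now -1
(103/101): 103 mod 101 = 2, so (103/101) = (2/101)
factor out 2^1: 2 = 2^1·1; with 101 mod 8 = 5, (2/101) = -1; sign now +1; continue with (1/101)
reached (1/101) = 1, so the symbol is +1

1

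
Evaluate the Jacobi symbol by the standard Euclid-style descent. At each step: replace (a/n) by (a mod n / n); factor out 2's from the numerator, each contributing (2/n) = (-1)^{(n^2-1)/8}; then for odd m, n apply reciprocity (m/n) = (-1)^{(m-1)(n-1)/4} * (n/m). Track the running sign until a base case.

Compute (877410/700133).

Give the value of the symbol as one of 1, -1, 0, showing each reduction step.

-1

(877410/700133) = (177277/700133)   [reduce mod 700133]
reciprocity: (177277/700133) = +1·(700133/177277) since 177277 mod 4 = 1, 700133 mod 4 = 1; sign now +1
(700133/177277) = (168302/177277)   [reduce mod 177277]
168302 = 2^1·84151; (2/177277) = -1 since 177277 mod 8 = 5, so (168302/177277) = (-1)^1·(84151/177277); sign now -1
reciprocity: (84151/177277) = +1·(177277/84151) since 84151 mod 4 = 3, 177277 mod 4 = 1; sign now -1
(177277/84151) = (8975/84151)   [reduce mod 84151]
reciprocity: (8975/84151) = -1·(84151/8975) since 8975 mod 4 = 3, 84151 mod 4 = 3; sign now +1
(84151/8975) = (3376/8975)   [reduce mod 8975]
3376 = 2^4·211; (2/8975) = +1 since 8975 mod 8 = 7, so (3376/8975) = (+1)^4·(211/8975); sign now +1
reciprocity: (211/8975) = -1·(8975/211) since 211 mod 4 = 3, 8975 mod 4 = 3; sign now -1
(8975/211) = (113/211)   [reduce mod 211]
reciprocity: (113/211) = +1·(211/113) since 113 mod 4 = 1, 211 mod 4 = 3; sign now -1
(211/113) = (98/113)   [reduce mod 113]
98 = 2^1·49; (2/113) = +1 since 113 mod 8 = 1, so (98/113) = (+1)^1·(49/113); sign now -1
reciprocity: (49/113) = +1·(113/49) since 49 mod 4 = 1, 113 mod 4 = 1; sign now -1
(113/49) = (15/49)   [reduce mod 49]
reciprocity: (15/49) = +1·(49/15) since 15 mod 4 = 3, 49 mod 4 = 1; sign now -1
(49/15) = (4/15)   [reduce mod 15]
4 = 2^2·1; (2/15) = +1 since 15 mod 8 = 7, so (4/15) = (+1)^2·(1/15); sign now -1
(1/15) = 1; final value = sign = -1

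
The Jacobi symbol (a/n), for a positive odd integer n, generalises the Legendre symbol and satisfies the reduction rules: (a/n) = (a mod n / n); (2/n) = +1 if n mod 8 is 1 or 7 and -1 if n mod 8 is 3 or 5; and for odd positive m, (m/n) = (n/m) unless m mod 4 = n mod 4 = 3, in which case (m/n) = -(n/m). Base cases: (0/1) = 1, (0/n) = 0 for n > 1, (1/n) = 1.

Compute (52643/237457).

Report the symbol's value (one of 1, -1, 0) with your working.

flip (52643/237457) -> (237457/52643): both odd, 52643 mod 4 = 3, 237457 mod 4 = 1, so the flip contributes +1; sign now +1
(237457/52643): 237457 mod 52643 = 26885, so (237457/52643) = (26885/52643)
flip (26885/52643) -> (52643/26885): both odd, 26885 mod 4 = 1, 52643 mod 4 = 3, so the flip contributes +1; sign now +1
(52643/26885): 52643 mod 26885 = 25758, so (52643/26885) = (25758/26885)
factor out 2^1: 25758 = 2^1·12879; with 26885 mod 8 = 5, (2/26885) = -1; sign now -1; continue with (12879/26885)
flip (12879/26885) -> (26885/12879): both odd, 12879 mod 4 = 3, 26885 mod 4 = 1, so the flip contributes +1; sign now -1
(26885/12879): 26885 mod 12879 = 1127, so (26885/12879) = (1127/12879)
flip (1127/12879) -> (12879/1127): both odd, 1127 mod 4 = 3, 12879 mod 4 = 3, so the flip contributes -1; sign now +1
(12879/1127): 12879 mod 1127 = 482, so (12879/1127) = (482/1127)
factor out 2^1: 482 = 2^1·241; with 1127 mod 8 = 7, (2/1127) = +1; sign now +1; continue with (241/1127)
flip (241/1127) -> (1127/241): both odd, 241 mod 4 = 1, 1127 mod 4 = 3, so the flip contributes +1; sign now +1
(1127/241): 1127 mod 241 = 163, so (1127/241) = (163/241)
flip (163/241) -> (241/163): both odd, 163 mod 4 = 3, 241 mod 4 = 1, so the flip contributes +1; sign now +1
(241/163): 241 mod 163 = 78, so (241/163) = (78/163)
factor out 2^1: 78 = 2^1·39; with 163 mod 8 = 3, (2/163) = -1; sign now -1; continue with (39/163)
flip (39/163) -> (163/39): both odd, 39 mod 4 = 3, 163 mod 4 = 3, so the flip contributes -1; sign now +1
(163/39): 163 mod 39 = 7, so (163/39) = (7/39)
flip (7/39) -> (39/7): both odd, 7 mod 4 = 3, 39 mod 4 = 3, so the flip contributes -1; sign now -1
(39/7): 39 mod 7 = 4, so (39/7) = (4/7)
factor out 2^2: 4 = 2^2·1; with 7 mod 8 = 7, (2/7) = +1; sign now -1; continue with (1/7)
reached (1/7) = 1, so the symbol is -1

-1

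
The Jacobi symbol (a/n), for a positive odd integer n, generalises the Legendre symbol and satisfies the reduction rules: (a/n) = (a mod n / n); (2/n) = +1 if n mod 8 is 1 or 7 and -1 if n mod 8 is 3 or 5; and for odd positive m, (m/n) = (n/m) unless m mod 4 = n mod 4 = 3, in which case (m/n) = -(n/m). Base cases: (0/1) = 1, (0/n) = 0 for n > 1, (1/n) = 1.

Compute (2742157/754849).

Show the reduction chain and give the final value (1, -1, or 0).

1

(2742157/754849) = (477610/754849)   [reduce mod 754849]
477610 = 2^1·238805; (2/754849) = +1 since 754849 mod 8 = 1, so (477610/754849) = (+1)^1·(238805/754849); sign now +1
reciprocity: (238805/754849) = +1·(754849/238805) since 238805 mod 4 = 1, 754849 mod 4 = 1; sign now +1
(754849/238805) = (38434/238805)   [reduce mod 238805]
38434 = 2^1·19217; (2/238805) = -1 since 238805 mod 8 = 5, so (38434/238805) = (-1)^1·(19217/238805); sign now -1
reciprocity: (19217/238805) = +1·(238805/19217) since 19217 mod 4 = 1, 238805 mod 4 = 1; sign now -1
(238805/19217) = (8201/19217)   [reduce mod 19217]
reciprocity: (8201/19217) = +1·(19217/8201) since 8201 mod 4 = 1, 19217 mod 4 = 1; sign now -1
(19217/8201) = (2815/8201)   [reduce mod 8201]
reciprocity: (2815/8201) = +1·(8201/2815) since 2815 mod 4 = 3, 8201 mod 4 = 1; sign now -1
(8201/2815) = (2571/2815)   [reduce mod 2815]
reciprocity: (2571/2815) = -1·(2815/2571) since 2571 mod 4 = 3, 2815 mod 4 = 3; sign now +1
(2815/2571) = (244/2571)   [reduce mod 2571]
244 = 2^2·61; (2/2571) = -1 since 2571 mod 8 = 3, so (244/2571) = (-1)^2·(61/2571); sign now +1
reciprocity: (61/2571) = +1·(2571/61) since 61 mod 4 = 1, 2571 mod 4 = 3; sign now +1
(2571/61) = (9/61)   [reduce mod 61]
reciprocity: (9/61) = +1·(61/9) since 9 mod 4 = 1, 61 mod 4 = 1; sign now +1
(61/9) = (7/9)   [reduce mod 9]
reciprocity: (7/9) = +1·(9/7) since 7 mod 4 = 3, 9 mod 4 = 1; sign now +1
(9/7) = (2/7)   [reduce mod 7]
2 = 2^1·1; (2/7) = +1 since 7 mod 8 = 7, so (2/7) = (+1)^1·(1/7); sign now +1
(1/7) = 1; final value = sign = +1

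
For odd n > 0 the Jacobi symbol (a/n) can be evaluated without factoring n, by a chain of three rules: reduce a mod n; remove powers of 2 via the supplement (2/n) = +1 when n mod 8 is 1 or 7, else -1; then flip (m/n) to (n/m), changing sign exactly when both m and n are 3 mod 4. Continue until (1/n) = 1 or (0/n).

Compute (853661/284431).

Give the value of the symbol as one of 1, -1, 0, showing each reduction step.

(853661/284431): 853661 mod 284431 = 368, so (853661/284431) = (368/284431)
factor out 2^4: 368 = 2^4·23; with 284431 mod 8 = 7, (2/284431) = +1; sign now +1; continue with (23/284431)
flip (23/284431) -> (284431/23): both odd, 23 mod 4 = 3, 284431 mod 4 = 3, so the flip contributes -1; sign now -1
(284431/23): 284431 mod 23 = 13, so (284431/23) = (13/23)
flip (13/23) -> (23/13): both odd, 13 mod 4 = 1, 23 mod 4 = 3, so the flip contributes +1; sign now -1
(23/13): 23 mod 13 = 10, so (23/13) = (10/13)
factor out 2^1: 10 = 2^1·5; with 13 mod 8 = 5, (2/13) = -1; sign now +1; continue with (5/13)
flip (5/13) -> (13/5): both odd, 5 mod 4 = 1, 13 mod 4 = 1, so the flip contributes +1; sign now +1
(13/5): 13 mod 5 = 3, so (13/5) = (3/5)
flip (3/5) -> (5/3): both odd, 3 mod 4 = 3, 5 mod 4 = 1, so the flip contributes +1; sign now +1
(5/3): 5 mod 3 = 2, so (5/3) = (2/3)
factor out 2^1: 2 = 2^1·1; with 3 mod 8 = 3, (2/3) = -1; sign now -1; continue with (1/3)
reached (1/3) = 1, so the symbol is -1

-1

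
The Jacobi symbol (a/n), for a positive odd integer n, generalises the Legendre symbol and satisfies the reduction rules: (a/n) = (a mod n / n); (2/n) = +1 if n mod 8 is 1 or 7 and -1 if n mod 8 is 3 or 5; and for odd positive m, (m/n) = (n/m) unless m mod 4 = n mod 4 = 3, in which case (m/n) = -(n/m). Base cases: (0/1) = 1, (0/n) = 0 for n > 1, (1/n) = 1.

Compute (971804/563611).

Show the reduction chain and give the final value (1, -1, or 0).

-1

(971804/563611) = (408193/563611)   [reduce mod 563611]
reciprocity: (408193/563611) = +1·(563611/408193) since 408193 mod 4 = 1, 563611 mod 4 = 3; sign now +1
(563611/408193) = (155418/408193)   [reduce mod 408193]
155418 = 2^1·77709; (2/408193) = +1 since 408193 mod 8 = 1, so (155418/408193) = (+1)^1·(77709/408193); sign now +1
reciprocity: (77709/408193) = +1·(408193/77709) since 77709 mod 4 = 1, 408193 mod 4 = 1; sign now +1
(408193/77709) = (19648/77709)   [reduce mod 77709]
19648 = 2^6·307; (2/77709) = -1 since 77709 mod 8 = 5, so (19648/77709) = (-1)^6·(307/77709); sign now +1
reciprocity: (307/77709) = +1·(77709/307) since 307 mod 4 = 3, 77709 mod 4 = 1; sign now +1
(77709/307) = (38/307)   [reduce mod 307]
38 = 2^1·19; (2/307) = -1 since 307 mod 8 = 3, so (38/307) = (-1)^1·(19/307); sign now -1
reciprocity: (19/307) = -1·(307/19) since 19 mod 4 = 3, 307 mod 4 = 3; sign now +1
(307/19) = (3/19)   [reduce mod 19]
reciprocity: (3/19) = -1·(19/3) since 3 mod 4 = 3, 19 mod 4 = 3; sign now -1
(19/3) = (1/3)   [reduce mod 3]
(1/3) = 1; final value = sign = -1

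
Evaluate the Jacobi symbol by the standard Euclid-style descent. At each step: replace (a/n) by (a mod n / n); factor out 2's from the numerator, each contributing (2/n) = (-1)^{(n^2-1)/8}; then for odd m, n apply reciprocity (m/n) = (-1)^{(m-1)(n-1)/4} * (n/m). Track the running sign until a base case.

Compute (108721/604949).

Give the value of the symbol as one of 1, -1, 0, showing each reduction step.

1

flip (108721/604949) -> (604949/108721): both odd, 108721 mod 4 = 1, 604949 mod 4 = 1, so the flip contributes +1; sign now +1
(604949/108721): 604949 mod 108721 = 61344, so (604949/108721) = (61344/108721)
factor out 2^5: 61344 = 2^5·1917; with 108721 mod 8 = 1, (2/108721) = +1; sign now +1; continue with (1917/108721)
flip (1917/108721) -> (108721/1917): both odd, 1917 mod 4 = 1, 108721 mod 4 = 1, so the flip contributes +1; sign now +1
(108721/1917): 108721 mod 1917 = 1369, so (108721/1917) = (1369/1917)
flip (1369/1917) -> (1917/1369): both odd, 1369 mod 4 = 1, 1917 mod 4 = 1, so the flip contributes +1; sign now +1
(1917/1369): 1917 mod 1369 = 548, so (1917/1369) = (548/1369)
factor out 2^2: 548 = 2^2·137; with 1369 mod 8 = 1, (2/1369) = +1; sign now +1; continue with (137/1369)
flip (137/1369) -> (1369/137): both odd, 137 mod 4 = 1, 1369 mod 4 = 1, so the flip contributes +1; sign now +1
(1369/137): 1369 mod 137 = 136, so (1369/137) = (136/137)
factor out 2^3: 136 = 2^3·17; with 137 mod 8 = 1, (2/137) = +1; sign now +1; continue with (17/137)
flip (17/137) -> (137/17): both odd, 17 mod 4 = 1, 137 mod 4 = 1, so the flip contributes +1; sign now +1
(137/17): 137 mod 17 = 1, so (137/17) = (1/17)
reached (1/17) = 1, so the symbol is +1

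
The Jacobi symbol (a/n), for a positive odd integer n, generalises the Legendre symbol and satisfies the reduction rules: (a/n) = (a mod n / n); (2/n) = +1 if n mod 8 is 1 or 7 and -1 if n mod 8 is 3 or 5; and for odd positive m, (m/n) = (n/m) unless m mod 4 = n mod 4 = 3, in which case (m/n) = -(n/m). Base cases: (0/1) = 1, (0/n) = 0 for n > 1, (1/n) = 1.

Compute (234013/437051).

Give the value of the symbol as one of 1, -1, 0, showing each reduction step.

-1

reciprocity: (234013/437051) = +1·(437051/234013) since 234013 mod 4 = 1, 437051 mod 4 = 3; sign now +1
(437051/234013) = (203038/234013)   [reduce mod 234013]
203038 = 2^1·101519; (2/234013) = -1 since 234013 mod 8 = 5, so (203038/234013) = (-1)^1·(101519/234013); sign now -1
reciprocity: (101519/234013) = +1·(234013/101519) since 101519 mod 4 = 3, 234013 mod 4 = 1; sign now -1
(234013/101519) = (30975/101519)   [reduce mod 101519]
reciprocity: (30975/101519) = -1·(101519/30975) since 30975 mod 4 = 3, 101519 mod 4 = 3; sign now +1
(101519/30975) = (8594/30975)   [reduce mod 30975]
8594 = 2^1·4297; (2/30975) = +1 since 30975 mod 8 = 7, so (8594/30975) = (+1)^1·(4297/30975); sign now +1
reciprocity: (4297/30975) = +1·(30975/4297) since 4297 mod 4 = 1, 30975 mod 4 = 3; sign now +1
(30975/4297) = (896/4297)   [reduce mod 4297]
896 = 2^7·7; (2/4297) = +1 since 4297 mod 8 = 1, so (896/4297) = (+1)^7·(7/4297); sign now +1
reciprocity: (7/4297) = +1·(4297/7) since 7 mod 4 = 3, 4297 mod 4 = 1; sign now +1
(4297/7) = (6/7)   [reduce mod 7]
6 = 2^1·3; (2/7) = +1 since 7 mod 8 = 7, so (6/7) = (+1)^1·(3/7); sign now +1
reciprocity: (3/7) = -1·(7/3) since 3 mod 4 = 3, 7 mod 4 = 3; sign now -1
(7/3) = (1/3)   [reduce mod 3]
(1/3) = 1; final value = sign = -1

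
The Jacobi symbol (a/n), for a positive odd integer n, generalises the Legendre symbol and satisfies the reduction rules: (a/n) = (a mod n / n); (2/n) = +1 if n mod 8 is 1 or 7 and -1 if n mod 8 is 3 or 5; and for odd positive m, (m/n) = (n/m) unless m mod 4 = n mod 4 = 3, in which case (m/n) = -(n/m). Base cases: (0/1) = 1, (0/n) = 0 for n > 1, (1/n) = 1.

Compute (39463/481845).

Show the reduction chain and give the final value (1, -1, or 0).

1

reciprocity: (39463/481845) = +1·(481845/39463) since 39463 mod 4 = 3, 481845 mod 4 = 1; sign now +1
(481845/39463) = (8289/39463)   [reduce mod 39463]
reciprocity: (8289/39463) = +1·(39463/8289) since 8289 mod 4 = 1, 39463 mod 4 = 3; sign now +1
(39463/8289) = (6307/8289)   [reduce mod 8289]
reciprocity: (6307/8289) = +1·(8289/6307) since 6307 mod 4 = 3, 8289 mod 4 = 1; sign now +1
(8289/6307) = (1982/6307)   [reduce mod 6307]
1982 = 2^1·991; (2/6307) = -1 since 6307 mod 8 = 3, so (1982/6307) = (-1)^1·(991/6307); sign now -1
reciprocity: (991/6307) = -1·(6307/991) since 991 mod 4 = 3, 6307 mod 4 = 3; sign now +1
(6307/991) = (361/991)   [reduce mod 991]
reciprocity: (361/991) = +1·(991/361) since 361 mod 4 = 1, 991 mod 4 = 3; sign now +1
(991/361) = (269/361)   [reduce mod 361]
reciprocity: (269/361) = +1·(361/269) since 269 mod 4 = 1, 361 mod 4 = 1; sign now +1
(361/269) = (92/269)   [reduce mod 269]
92 = 2^2·23; (2/269) = -1 since 269 mod 8 = 5, so (92/269) = (-1)^2·(23/269); sign now +1
reciprocity: (23/269) = +1·(269/23) since 23 mod 4 = 3, 269 mod 4 = 1; sign now +1
(269/23) = (16/23)   [reduce mod 23]
16 = 2^4·1; (2/23) = +1 since 23 mod 8 = 7, so (16/23) = (+1)^4·(1/23); sign now +1
(1/23) = 1; final value = sign = +1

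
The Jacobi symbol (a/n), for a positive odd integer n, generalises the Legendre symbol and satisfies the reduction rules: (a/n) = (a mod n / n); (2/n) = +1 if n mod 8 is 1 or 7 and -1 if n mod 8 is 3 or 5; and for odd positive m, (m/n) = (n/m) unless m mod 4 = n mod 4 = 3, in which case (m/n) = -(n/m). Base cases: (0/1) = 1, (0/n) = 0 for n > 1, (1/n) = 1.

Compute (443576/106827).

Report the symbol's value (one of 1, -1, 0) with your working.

0

(443576/106827) = (16268/106827)   [reduce mod 106827]
16268 = 2^2·4067; (2/106827) = -1 since 106827 mod 8 = 3, so (16268/106827) = (-1)^2·(4067/106827); sign now +1
reciprocity: (4067/106827) = -1·(106827/4067) since 4067 mod 4 = 3, 106827 mod 4 = 3; sign now -1
(106827/4067) = (1085/4067)   [reduce mod 4067]
reciprocity: (1085/4067) = +1·(4067/1085) since 1085 mod 4 = 1, 4067 mod 4 = 3; sign now -1
(4067/1085) = (812/1085)   [reduce mod 1085]
812 = 2^2·203; (2/1085) = -1 since 1085 mod 8 = 5, so (812/1085) = (-1)^2·(203/1085); sign now -1
reciprocity: (203/1085) = +1·(1085/203) since 203 mod 4 = 3, 1085 mod 4 = 1; sign now -1
(1085/203) = (70/203)   [reduce mod 203]
70 = 2^1·35; (2/203) = -1 since 203 mod 8 = 3, so (70/203) = (-1)^1·(35/203); sign now +1
reciprocity: (35/203) = -1·(203/35) since 35 mod 4 = 3, 203 mod 4 = 3; sign now -1
(203/35) = (28/35)   [reduce mod 35]
28 = 2^2·7; (2/35) = -1 since 35 mod 8 = 3, so (28/35) = (-1)^2·(7/35); sign now -1
reciprocity: (7/35) = -1·(35/7) since 7 mod 4 = 3, 35 mod 4 = 3; sign now +1
(35/7) = (0/7)   [reduce mod 7]
(0/7) = 0   [gcd(a, n) > 1]; final value = 0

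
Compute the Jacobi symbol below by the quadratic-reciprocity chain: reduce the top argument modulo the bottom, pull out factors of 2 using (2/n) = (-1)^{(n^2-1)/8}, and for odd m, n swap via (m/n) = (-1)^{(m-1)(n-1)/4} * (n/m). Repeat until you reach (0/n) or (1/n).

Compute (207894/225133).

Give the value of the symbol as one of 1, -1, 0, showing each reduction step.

1

factor out 2^1: 207894 = 2^1·103947; with 225133 mod 8 = 5, (2/225133) = -1; sign now -1; continue with (103947/225133)
flip (103947/225133) -> (225133/103947): both odd, 103947 mod 4 = 3, 225133 mod 4 = 1, so the flip contributes +1; sign now -1
(225133/103947): 225133 mod 103947 = 17239, so (225133/103947) = (17239/103947)
flip (17239/103947) -> (103947/17239): both odd, 17239 mod 4 = 3, 103947 mod 4 = 3, so the flip contributes -1; sign now +1
(103947/17239): 103947 mod 17239 = 513, so (103947/17239) = (513/17239)
flip (513/17239) -> (17239/513): both odd, 513 mod 4 = 1, 17239 mod 4 = 3, so the flip contributes +1; sign now +1
(17239/513): 17239 mod 513 = 310, so (17239/513) = (310/513)
factor out 2^1: 310 = 2^1·155; with 513 mod 8 = 1, (2/513) = +1; sign now +1; continue with (155/513)
flip (155/513) -> (513/155): both odd, 155 mod 4 = 3, 513 mod 4 = 1, so the flip contributes +1; sign now +1
(513/155): 513 mod 155 = 48, so (513/155) = (48/155)
factor out 2^4: 48 = 2^4·3; with 155 mod 8 = 3, (2/155) = -1; sign now +1; continue with (3/155)
flip (3/155) -> (155/3): both odd, 3 mod 4 = 3, 155 mod 4 = 3, so the flip contributes -1; sign now -1
(155/3): 155 mod 3 = 2, so (155/3) = (2/3)
factor out 2^1: 2 = 2^1·1; with 3 mod 8 = 3, (2/3) = -1; sign now +1; continue with (1/3)
reached (1/3) = 1, so the symbol is +1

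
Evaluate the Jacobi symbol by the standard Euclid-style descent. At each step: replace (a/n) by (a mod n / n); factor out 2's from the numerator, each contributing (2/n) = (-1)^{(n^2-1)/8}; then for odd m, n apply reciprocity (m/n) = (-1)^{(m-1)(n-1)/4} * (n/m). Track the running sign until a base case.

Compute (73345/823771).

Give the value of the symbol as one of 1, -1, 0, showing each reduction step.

reciprocity: (73345/823771) = +1·(823771/73345) since 73345 mod 4 = 1, 823771 mod 4 = 3; sign now +1
(823771/73345) = (16976/73345)   [reduce mod 73345]
16976 = 2^4·1061; (2/73345) = +1 since 73345 mod 8 = 1, so (16976/73345) = (+1)^4·(1061/73345); sign now +1
reciprocity: (1061/73345) = +1·(73345/1061) since 1061 mod 4 = 1, 73345 mod 4 = 1; sign now +1
(73345/1061) = (136/1061)   [reduce mod 1061]
136 = 2^3·17; (2/1061) = -1 since 1061 mod 8 = 5, so (136/1061) = (-1)^3·(17/1061); sign now -1
reciprocity: (17/1061) = +1·(1061/17) since 17 mod 4 = 1, 1061 mod 4 = 1; sign now -1
(1061/17) = (7/17)   [reduce mod 17]
reciprocity: (7/17) = +1·(17/7) since 7 mod 4 = 3, 17 mod 4 = 1; sign now -1
(17/7) = (3/7)   [reduce mod 7]
reciprocity: (3/7) = -1·(7/3) since 3 mod 4 = 3, 7 mod 4 = 3; sign now +1
(7/3) = (1/3)   [reduce mod 3]
(1/3) = 1; final value = sign = +1

1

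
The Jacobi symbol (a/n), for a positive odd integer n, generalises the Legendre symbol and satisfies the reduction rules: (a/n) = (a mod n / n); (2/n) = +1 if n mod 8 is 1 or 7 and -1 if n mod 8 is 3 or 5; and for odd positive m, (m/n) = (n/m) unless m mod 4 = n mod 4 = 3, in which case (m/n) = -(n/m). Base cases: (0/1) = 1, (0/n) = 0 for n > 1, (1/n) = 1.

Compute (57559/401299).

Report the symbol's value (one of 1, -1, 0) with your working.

reciprocity: (57559/401299) = -1·(401299/57559) since 57559 mod 4 = 3, 401299 mod 4 = 3; sign now -1
(401299/57559) = (55945/57559)   [reduce mod 57559]
reciprocity: (55945/57559) = +1·(57559/55945) since 55945 mod 4 = 1, 57559 mod 4 = 3; sign now -1
(57559/55945) = (1614/55945)   [reduce mod 55945]
1614 = 2^1·807; (2/55945) = +1 since 55945 mod 8 = 1, so (1614/55945) = (+1)^1·(807/55945); sign now -1
reciprocity: (807/55945) = +1·(55945/807) since 807 mod 4 = 3, 55945 mod 4 = 1; sign now -1
(55945/807) = (262/807)   [reduce mod 807]
262 = 2^1·131; (2/807) = +1 since 807 mod 8 = 7, so (262/807) = (+1)^1·(131/807); sign now -1
reciprocity: (131/807) = -1·(807/131) since 131 mod 4 = 3, 807 mod 4 = 3; sign now +1
(807/131) = (21/131)   [reduce mod 131]
reciprocity: (21/131) = +1·(131/21) since 21 mod 4 = 1, 131 mod 4 = 3; sign now +1
(131/21) = (5/21)   [reduce mod 21]
reciprocity: (5/21) = +1·(21/5) since 5 mod 4 = 1, 21 mod 4 = 1; sign now +1
(21/5) = (1/5)   [reduce mod 5]
(1/5) = 1; final value = sign = +1

1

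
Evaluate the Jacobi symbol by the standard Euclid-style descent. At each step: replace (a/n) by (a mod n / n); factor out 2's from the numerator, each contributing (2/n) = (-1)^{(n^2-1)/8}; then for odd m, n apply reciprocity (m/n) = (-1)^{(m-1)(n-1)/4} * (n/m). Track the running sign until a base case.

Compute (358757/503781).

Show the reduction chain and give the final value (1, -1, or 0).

flip (358757/503781) -> (503781/358757): both odd, 358757 mod 4 = 1, 503781 mod 4 = 1, so the flip contributes +1; sign now +1
(503781/358757): 503781 mod 358757 = 145024, so (503781/358757) = (145024/358757)
factor out 2^7: 145024 = 2^7·1133; with 358757 mod 8 = 5, (2/358757) = -1; sign now -1; continue with (1133/358757)
flip (1133/358757) -> (358757/1133): both odd, 1133 mod 4 = 1, 358757 mod 4 = 1, so the flip contributes +1; sign now -1
(358757/1133): 358757 mod 1133 = 729, so (358757/1133) = (729/1133)
flip (729/1133) -> (1133/729): both odd, 729 mod 4 = 1, 1133 mod 4 = 1, so the flip contributes +1; sign now -1
(1133/729): 1133 mod 729 = 404, so (1133/729) = (404/729)
factor out 2^2: 404 = 2^2·101; with 729 mod 8 = 1, (2/729) = +1; sign now -1; continue with (101/729)
flip (101/729) -> (729/101): both odd, 101 mod 4 = 1, 729 mod 4 = 1, so the flip contributes +1; sign now -1
(729/101): 729 mod 101 = 22, so (729/101) = (22/101)
factor out 2^1: 22 = 2^1·11; with 101 mod 8 = 5, (2/101) = -1; sign now +1; continue with (11/101)
flip (11/101) -> (101/11): both odd, 11 mod 4 = 3, 101 mod 4 = 1, so the flip contributes +1; sign now +1
(101/11): 101 mod 11 = 2, so (101/11) = (2/11)
factor out 2^1: 2 = 2^1·1; with 11 mod 8 = 3, (2/11) = -1; sign now -1; continue with (1/11)
reached (1/11) = 1, so the symbol is -1

-1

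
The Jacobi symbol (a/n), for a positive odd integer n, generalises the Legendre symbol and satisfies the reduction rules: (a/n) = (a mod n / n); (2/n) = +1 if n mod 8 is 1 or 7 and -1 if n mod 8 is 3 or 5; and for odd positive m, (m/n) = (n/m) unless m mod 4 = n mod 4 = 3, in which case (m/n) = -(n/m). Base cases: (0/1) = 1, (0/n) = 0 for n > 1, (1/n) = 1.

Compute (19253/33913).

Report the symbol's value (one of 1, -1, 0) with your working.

flip (19253/33913) -> (33913/19253): both odd, 19253 mod 4 = 1, 33913 mod 4 = 1, so the flip contributes +1; sign now +1
(33913/19253): 33913 mod 19253 = 14660, so (33913/19253) = (14660/19253)
factor out 2^2: 14660 = 2^2·3665; with 19253 mod 8 = 5, (2/19253) = -1; sign now +1; continue with (3665/19253)
flip (3665/19253) -> (19253/3665): both odd, 3665 mod 4 = 1, 19253 mod 4 = 1, so the flip contributes +1; sign now +1
(19253/3665): 19253 mod 3665 = 928, so (19253/3665) = (928/3665)
factor out 2^5: 928 = 2^5·29; with 3665 mod 8 = 1, (2/3665) = +1; sign now +1; continue with (29/3665)
flip (29/3665) -> (3665/29): both odd, 29 mod 4 = 1, 3665 mod 4 = 1, so the flip contributes +1; sign now +1
(3665/29): 3665 mod 29 = 11, so (3665/29) = (11/29)
flip (11/29) -> (29/11): both odd, 11 mod 4 = 3, 29 mod 4 = 1, so the flip contributes +1; sign now +1
(29/11): 29 mod 11 = 7, so (29/11) = (7/11)
flip (7/11) -> (11/7): both odd, 7 mod 4 = 3, 11 mod 4 = 3, so the flip contributes -1; sign now -1
(11/7): 11 mod 7 = 4, so (11/7) = (4/7)
factor out 2^2: 4 = 2^2·1; with 7 mod 8 = 7, (2/7) = +1; sign now -1; continue with (1/7)
reached (1/7) = 1, so the symbol is -1

-1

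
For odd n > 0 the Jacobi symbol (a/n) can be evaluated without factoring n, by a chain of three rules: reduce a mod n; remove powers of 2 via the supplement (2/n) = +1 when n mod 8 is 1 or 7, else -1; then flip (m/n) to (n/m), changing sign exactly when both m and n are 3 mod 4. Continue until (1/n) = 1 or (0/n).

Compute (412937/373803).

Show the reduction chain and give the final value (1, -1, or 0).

-1

(412937/373803): 412937 mod 373803 = 39134, so (412937/373803) = (39134/373803)
factor out 2^1: 39134 = 2^1·19567; with 373803 mod 8 = 3, (2/373803) = -1; sign now -1; continue with (19567/373803)
flip (19567/373803) -> (373803/19567): both odd, 19567 mod 4 = 3, 373803 mod 4 = 3, so the flip contributes -1; sign now +1
(373803/19567): 373803 mod 19567 = 2030, so (373803/19567) = (2030/19567)
factor out 2^1: 2030 = 2^1·1015; with 19567 mod 8 = 7, (2/19567) = +1; sign now +1; continue with (1015/19567)
flip (1015/19567) -> (19567/1015): both odd, 1015 mod 4 = 3, 19567 mod 4 = 3, so the flip contributes -1; sign now -1
(19567/1015): 19567 mod 1015 = 282, so (19567/1015) = (282/1015)
factor out 2^1: 282 = 2^1·141; with 1015 mod 8 = 7, (2/1015) = +1; sign now -1; continue with (141/1015)
flip (141/1015) -> (1015/141): both odd, 141 mod 4 = 1, 1015 mod 4 = 3, so the flip contributes +1; sign now -1
(1015/141): 1015 mod 141 = 28, so (1015/141) = (28/141)
factor out 2^2: 28 = 2^2·7; with 141 mod 8 = 5, (2/141) = -1; sign now -1; continue with (7/141)
flip (7/141) -> (141/7): both odd, 7 mod 4 = 3, 141 mod 4 = 1, so the flip contributes +1; sign now -1
(141/7): 141 mod 7 = 1, so (141/7) = (1/7)
reached (1/7) = 1, so the symbol is -1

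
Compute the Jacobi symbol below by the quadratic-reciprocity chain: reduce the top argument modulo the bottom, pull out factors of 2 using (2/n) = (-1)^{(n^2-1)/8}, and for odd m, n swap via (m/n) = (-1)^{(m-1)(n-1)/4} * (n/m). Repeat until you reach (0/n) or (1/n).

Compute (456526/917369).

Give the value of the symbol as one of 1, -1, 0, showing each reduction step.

-1

456526 = 2^1·228263; (2/917369) = +1 since 917369 mod 8 = 1, so (456526/917369) = (+1)^1·(228263/917369); sign now +1
reciprocity: (228263/917369) = +1·(917369/228263) since 228263 mod 4 = 3, 917369 mod 4 = 1; sign now +1
(917369/228263) = (4317/228263)   [reduce mod 228263]
reciprocity: (4317/228263) = +1·(228263/4317) since 4317 mod 4 = 1, 228263 mod 4 = 3; sign now +1
(228263/4317) = (3779/4317)   [reduce mod 4317]
reciprocity: (3779/4317) = +1·(4317/3779) since 3779 mod 4 = 3, 4317 mod 4 = 1; sign now +1
(4317/3779) = (538/3779)   [reduce mod 3779]
538 = 2^1·269; (2/3779) = -1 since 3779 mod 8 = 3, so (538/3779) = (-1)^1·(269/3779); sign now -1
reciprocity: (269/3779) = +1·(3779/269) since 269 mod 4 = 1, 3779 mod 4 = 3; sign now -1
(3779/269) = (13/269)   [reduce mod 269]
reciprocity: (13/269) = +1·(269/13) since 13 mod 4 = 1, 269 mod 4 = 1; sign now -1
(269/13) = (9/13)   [reduce mod 13]
reciprocity: (9/13) = +1·(13/9) since 9 mod 4 = 1, 13 mod 4 = 1; sign now -1
(13/9) = (4/9)   [reduce mod 9]
4 = 2^2·1; (2/9) = +1 since 9 mod 8 = 1, so (4/9) = (+1)^2·(1/9); sign now -1
(1/9) = 1; final value = sign = -1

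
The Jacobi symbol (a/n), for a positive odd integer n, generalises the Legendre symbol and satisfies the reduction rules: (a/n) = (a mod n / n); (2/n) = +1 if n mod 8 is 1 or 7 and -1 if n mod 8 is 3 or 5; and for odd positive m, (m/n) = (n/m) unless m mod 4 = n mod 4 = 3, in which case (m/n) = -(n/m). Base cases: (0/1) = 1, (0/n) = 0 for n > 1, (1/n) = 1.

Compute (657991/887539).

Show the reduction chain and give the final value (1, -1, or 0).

reciprocity: (657991/887539) = -1·(887539/657991) since 657991 mod 4 = 3, 887539 mod 4 = 3; sign now -1
(887539/657991) = (229548/657991)   [reduce mod 657991]
229548 = 2^2·57387; (2/657991) = +1 since 657991 mod 8 = 7, so (229548/657991) = (+1)^2·(57387/657991); sign now -1
reciprocity: (57387/657991) = -1·(657991/57387) since 57387 mod 4 = 3, 657991 mod 4 = 3; sign now +1
(657991/57387) = (26734/57387)   [reduce mod 57387]
26734 = 2^1·13367; (2/57387) = -1 since 57387 mod 8 = 3, so (26734/57387) = (-1)^1·(13367/57387); sign now -1
reciprocity: (13367/57387) = -1·(57387/13367) since 13367 mod 4 = 3, 57387 mod 4 = 3; sign now +1
(57387/13367) = (3919/13367)   [reduce mod 13367]
reciprocity: (3919/13367) = -1·(13367/3919) since 3919 mod 4 = 3, 13367 mod 4 = 3; sign now -1
(13367/3919) = (1610/3919)   [reduce mod 3919]
1610 = 2^1·805; (2/3919) = +1 since 3919 mod 8 = 7, so (1610/3919) = (+1)^1·(805/3919); sign now -1
reciprocity: (805/3919) = +1·(3919/805) since 805 mod 4 = 1, 3919 mod 4 = 3; sign now -1
(3919/805) = (699/805)   [reduce mod 805]
reciprocity: (699/805) = +1·(805/699) since 699 mod 4 = 3, 805 mod 4 = 1; sign now -1
(805/699) = (106/699)   [reduce mod 699]
106 = 2^1·53; (2/699) = -1 since 699 mod 8 = 3, so (106/699) = (-1)^1·(53/699); sign now +1
reciprocity: (53/699) = +1·(699/53) since 53 mod 4 = 1, 699 mod 4 = 3; sign now +1
(699/53) = (10/53)   [reduce mod 53]
10 = 2^1·5; (2/53) = -1 since 53 mod 8 = 5, so (10/53) = (-1)^1·(5/53); sign now -1
reciprocity: (5/53) = +1·(53/5) since 5 mod 4 = 1, 53 mod 4 = 1; sign now -1
(53/5) = (3/5)   [reduce mod 5]
reciprocity: (3/5) = +1·(5/3) since 3 mod 4 = 3, 5 mod 4 = 1; sign now -1
(5/3) = (2/3)   [reduce mod 3]
2 = 2^1·1; (2/3) = -1 since 3 mod 8 = 3, so (2/3) = (-1)^1·(1/3); sign now +1
(1/3) = 1; final value = sign = +1

1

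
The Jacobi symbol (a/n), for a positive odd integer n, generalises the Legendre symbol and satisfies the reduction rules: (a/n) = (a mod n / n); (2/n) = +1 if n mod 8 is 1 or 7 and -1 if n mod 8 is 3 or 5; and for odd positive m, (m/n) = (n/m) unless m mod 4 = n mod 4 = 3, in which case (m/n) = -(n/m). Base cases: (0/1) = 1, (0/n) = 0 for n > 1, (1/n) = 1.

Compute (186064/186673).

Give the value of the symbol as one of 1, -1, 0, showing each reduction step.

0

186064 = 2^4·11629; (2/186673) = +1 since 186673 mod 8 = 1, so (186064/186673) = (+1)^4·(11629/186673); sign now +1
reciprocity: (11629/186673) = +1·(186673/11629) since 11629 mod 4 = 1, 186673 mod 4 = 1; sign now +1
(186673/11629) = (609/11629)   [reduce mod 11629]
reciprocity: (609/11629) = +1·(11629/609) since 609 mod 4 = 1, 11629 mod 4 = 1; sign now +1
(11629/609) = (58/609)   [reduce mod 609]
58 = 2^1·29; (2/609) = +1 since 609 mod 8 = 1, so (58/609) = (+1)^1·(29/609); sign now +1
reciprocity: (29/609) = +1·(609/29) since 29 mod 4 = 1, 609 mod 4 = 1; sign now +1
(609/29) = (0/29)   [reduce mod 29]
(0/29) = 0   [gcd(a, n) > 1]; final value = 0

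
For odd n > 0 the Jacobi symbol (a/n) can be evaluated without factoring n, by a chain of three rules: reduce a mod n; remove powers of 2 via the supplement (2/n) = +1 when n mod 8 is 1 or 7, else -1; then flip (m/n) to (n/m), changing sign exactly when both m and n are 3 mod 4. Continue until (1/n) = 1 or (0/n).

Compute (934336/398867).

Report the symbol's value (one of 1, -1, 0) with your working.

(934336/398867) = (136602/398867)   [reduce mod 398867]
136602 = 2^1·68301; (2/398867) = -1 since 398867 mod 8 = 3, so (136602/398867) = (-1)^1·(68301/398867); sign now -1
reciprocity: (68301/398867) = +1·(398867/68301) since 68301 mod 4 = 1, 398867 mod 4 = 3; sign now -1
(398867/68301) = (57362/68301)   [reduce mod 68301]
57362 = 2^1·28681; (2/68301) = -1 since 68301 mod 8 = 5, so (57362/68301) = (-1)^1·(28681/68301); sign now +1
reciprocity: (28681/68301) = +1·(68301/28681) since 28681 mod 4 = 1, 68301 mod 4 = 1; sign now +1
(68301/28681) = (10939/28681)   [reduce mod 28681]
reciprocity: (10939/28681) = +1·(28681/10939) since 10939 mod 4 = 3, 28681 mod 4 = 1; sign now +1
(28681/10939) = (6803/10939)   [reduce mod 10939]
reciprocity: (6803/10939) = -1·(10939/6803) since 6803 mod 4 = 3, 10939 mod 4 = 3; sign now -1
(10939/6803) = (4136/6803)   [reduce mod 6803]
4136 = 2^3·517; (2/6803) = -1 since 6803 mod 8 = 3, so (4136/6803) = (-1)^3·(517/6803); sign now +1
reciprocity: (517/6803) = +1·(6803/517) since 517 mod 4 = 1, 6803 mod 4 = 3; sign now +1
(6803/517) = (82/517)   [reduce mod 517]
82 = 2^1·41; (2/517) = -1 since 517 mod 8 = 5, so (82/517) = (-1)^1·(41/517); sign now -1
reciprocity: (41/517) = +1·(517/41) since 41 mod 4 = 1, 517 mod 4 = 1; sign now -1
(517/41) = (25/41)   [reduce mod 41]
reciprocity: (25/41) = +1·(41/25) since 25 mod 4 = 1, 41 mod 4 = 1; sign now -1
(41/25) = (16/25)   [reduce mod 25]
16 = 2^4·1; (2/25) = +1 since 25 mod 8 = 1, so (16/25) = (+1)^4·(1/25); sign now -1
(1/25) = 1; final value = sign = -1

-1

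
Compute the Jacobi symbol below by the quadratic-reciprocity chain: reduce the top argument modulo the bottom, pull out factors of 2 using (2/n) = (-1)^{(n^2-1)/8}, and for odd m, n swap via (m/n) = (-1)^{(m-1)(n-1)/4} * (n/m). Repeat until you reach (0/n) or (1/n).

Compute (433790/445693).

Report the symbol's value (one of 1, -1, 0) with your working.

-1

factor out 2^1: 433790 = 2^1·216895; with 445693 mod 8 = 5, (2/445693) = -1; sign now -1; continue with (216895/445693)
flip (216895/445693) -> (445693/216895): both odd, 216895 mod 4 = 3, 445693 mod 4 = 1, so the flip contributes +1; sign now -1
(445693/216895): 445693 mod 216895 = 11903, so (445693/216895) = (11903/216895)
flip (11903/216895) -> (216895/11903): both odd, 11903 mod 4 = 3, 216895 mod 4 = 3, so the flip contributes -1; sign now +1
(216895/11903): 216895 mod 11903 = 2641, so (216895/11903) = (2641/11903)
flip (2641/11903) -> (11903/2641): both odd, 2641 mod 4 = 1, 11903 mod 4 = 3, so the flip contributes +1; sign now +1
(11903/2641): 11903 mod 2641 = 1339, so (11903/2641) = (1339/2641)
flip (1339/2641) -> (2641/1339): both odd, 1339 mod 4 = 3, 2641 mod 4 = 1, so the flip contributes +1; sign now +1
(2641/1339): 2641 mod 1339 = 1302, so (2641/1339) = (1302/1339)
factor out 2^1: 1302 = 2^1·651; with 1339 mod 8 = 3, (2/1339) = -1; sign now -1; continue with (651/1339)
flip (651/1339) -> (1339/651): both odd, 651 mod 4 = 3, 1339 mod 4 = 3, so the flip contributes -1; sign now +1
(1339/651): 1339 mod 651 = 37, so (1339/651) = (37/651)
flip (37/651) -> (651/37): both odd, 37 mod 4 = 1, 651 mod 4 = 3, so the flip contributes +1; sign now +1
(651/37): 651 mod 37 = 22, so (651/37) = (22/37)
factor out 2^1: 22 = 2^1·11; with 37 mod 8 = 5, (2/37) = -1; sign now -1; continue with (11/37)
flip (11/37) -> (37/11): both odd, 11 mod 4 = 3, 37 mod 4 = 1, so the flip contributes +1; sign now -1
(37/11): 37 mod 11 = 4, so (37/11) = (4/11)
factor out 2^2: 4 = 2^2·1; with 11 mod 8 = 3, (2/11) = -1; sign now -1; continue with (1/11)
reached (1/11) = 1, so the symbol is -1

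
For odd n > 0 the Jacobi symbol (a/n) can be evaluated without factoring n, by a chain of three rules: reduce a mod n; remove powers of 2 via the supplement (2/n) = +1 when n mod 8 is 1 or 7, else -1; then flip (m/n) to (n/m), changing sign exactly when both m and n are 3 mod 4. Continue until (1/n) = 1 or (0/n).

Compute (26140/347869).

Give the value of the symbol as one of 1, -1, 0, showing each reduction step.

1

26140 = 2^2·6535; (2/347869) = -1 since 347869 mod 8 = 5, so (26140/347869) = (-1)^2·(6535/347869); sign now +1
reciprocity: (6535/347869) = +1·(347869/6535) since 6535 mod 4 = 3, 347869 mod 4 = 1; sign now +1
(347869/6535) = (1514/6535)   [reduce mod 6535]
1514 = 2^1·757; (2/6535) = +1 since 6535 mod 8 = 7, so (1514/6535) = (+1)^1·(757/6535); sign now +1
reciprocity: (757/6535) = +1·(6535/757) since 757 mod 4 = 1, 6535 mod 4 = 3; sign now +1
(6535/757) = (479/757)   [reduce mod 757]
reciprocity: (479/757) = +1·(757/479) since 479 mod 4 = 3, 757 mod 4 = 1; sign now +1
(757/479) = (278/479)   [reduce mod 479]
278 = 2^1·139; (2/479) = +1 since 479 mod 8 = 7, so (278/479) = (+1)^1·(139/479); sign now +1
reciprocity: (139/479) = -1·(479/139) since 139 mod 4 = 3, 479 mod 4 = 3; sign now -1
(479/139) = (62/139)   [reduce mod 139]
62 = 2^1·31; (2/139) = -1 since 139 mod 8 = 3, so (62/139) = (-1)^1·(31/139); sign now +1
reciprocity: (31/139) = -1·(139/31) since 31 mod 4 = 3, 139 mod 4 = 3; sign now -1
(139/31) = (15/31)   [reduce mod 31]
reciprocity: (15/31) = -1·(31/15) since 15 mod 4 = 3, 31 mod 4 = 3; sign now +1
(31/15) = (1/15)   [reduce mod 15]
(1/15) = 1; final value = sign = +1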